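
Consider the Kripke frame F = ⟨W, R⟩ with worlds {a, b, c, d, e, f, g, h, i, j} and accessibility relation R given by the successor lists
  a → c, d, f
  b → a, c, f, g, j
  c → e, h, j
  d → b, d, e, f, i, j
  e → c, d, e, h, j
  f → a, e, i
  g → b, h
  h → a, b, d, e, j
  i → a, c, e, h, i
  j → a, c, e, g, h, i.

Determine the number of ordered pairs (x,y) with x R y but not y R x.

24

Enumerating: (a,c), (a,d), (b,a), (b,c), (b,f), (b,j), (c,h), (d,b), (d,f), (d,i), (d,j), (f,e), … and 12 more.
Total: 24.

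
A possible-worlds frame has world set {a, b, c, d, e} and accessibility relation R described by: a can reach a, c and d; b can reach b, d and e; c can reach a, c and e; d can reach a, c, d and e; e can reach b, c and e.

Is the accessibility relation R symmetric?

No

Symmetric: no — b R d but not d R b.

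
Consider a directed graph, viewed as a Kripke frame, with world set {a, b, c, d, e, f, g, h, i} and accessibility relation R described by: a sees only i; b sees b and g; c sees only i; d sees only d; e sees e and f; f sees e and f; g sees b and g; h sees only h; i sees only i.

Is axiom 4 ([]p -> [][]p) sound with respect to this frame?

Axiom 4 corresponds to the accessibility relation being transitive.
Transitive: yes — every two-step R-path is closed by a direct edge.

Yes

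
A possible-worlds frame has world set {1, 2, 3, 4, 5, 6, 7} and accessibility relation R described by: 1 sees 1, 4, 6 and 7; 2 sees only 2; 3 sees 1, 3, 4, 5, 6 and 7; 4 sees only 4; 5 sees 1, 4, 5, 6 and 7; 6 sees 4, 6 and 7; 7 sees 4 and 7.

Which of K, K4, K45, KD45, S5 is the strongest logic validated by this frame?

K4

Transitive (axiom 4): yes — every two-step R-path is closed by a direct edge.
Euclidean (axiom 5): no — 1 R 4 and 1 R 6, but not 4 R 6.
Serial (axiom D): yes — every world has a successor (e.g. 1 R 1).
Reflexive (axiom T): yes — every world is R-related to itself.
So F validates K, K4; K45 would additionally require R to be Euclidean. The strongest is K4.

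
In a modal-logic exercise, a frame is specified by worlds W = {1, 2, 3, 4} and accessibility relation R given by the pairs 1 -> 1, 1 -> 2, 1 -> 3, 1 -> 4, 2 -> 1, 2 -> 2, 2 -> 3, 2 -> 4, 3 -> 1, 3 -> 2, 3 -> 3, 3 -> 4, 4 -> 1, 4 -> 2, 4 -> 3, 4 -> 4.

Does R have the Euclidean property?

Euclidean: yes — any two successors of a common world are R-related.

Yes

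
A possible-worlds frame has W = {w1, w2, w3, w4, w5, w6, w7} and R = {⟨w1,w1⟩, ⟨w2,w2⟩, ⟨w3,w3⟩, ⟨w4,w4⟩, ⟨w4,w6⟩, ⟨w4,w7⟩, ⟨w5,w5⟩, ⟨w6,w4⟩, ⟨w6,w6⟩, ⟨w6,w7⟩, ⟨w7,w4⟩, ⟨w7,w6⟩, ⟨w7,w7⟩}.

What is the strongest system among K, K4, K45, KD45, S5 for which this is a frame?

Transitive (axiom 4): yes — every two-step R-path is closed by a direct edge.
Euclidean (axiom 5): yes — any two successors of a common world are R-related.
Serial (axiom D): yes — every world has a successor (e.g. w1 R w1).
Reflexive (axiom T): yes — every world is R-related to itself.
So F validates K, K4, K45, KD45, S5. The strongest is S5.

S5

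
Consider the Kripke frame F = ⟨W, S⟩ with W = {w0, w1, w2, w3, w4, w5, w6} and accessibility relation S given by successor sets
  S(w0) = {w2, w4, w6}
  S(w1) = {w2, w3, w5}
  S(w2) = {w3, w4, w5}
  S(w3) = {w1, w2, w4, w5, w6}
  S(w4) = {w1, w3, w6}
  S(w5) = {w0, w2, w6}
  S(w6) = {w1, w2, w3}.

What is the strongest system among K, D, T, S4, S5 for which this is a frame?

Serial (axiom D): yes — every world has a successor (e.g. w0 S w2).
Reflexive (axiom T): no — w0 is not related to itself.
Transitive (axiom 4): no — w0 S w2 and w2 S w3, but not w0 S w3.
Euclidean (axiom 5): no — w0 S w2 and w0 S w6, but not w2 S w6.
So F validates K, D; T would additionally require S to be reflexive. The strongest is D.

D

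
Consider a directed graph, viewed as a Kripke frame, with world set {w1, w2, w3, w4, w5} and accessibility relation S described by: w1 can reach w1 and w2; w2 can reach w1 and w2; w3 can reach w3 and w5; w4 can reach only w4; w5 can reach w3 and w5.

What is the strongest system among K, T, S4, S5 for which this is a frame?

S5

Reflexive (axiom T): yes — every world is S-related to itself.
Transitive (axiom 4): yes — every two-step S-path is closed by a direct edge.
Euclidean (axiom 5): yes — any two successors of a common world are S-related.
So F validates K, T, S4, S5. The strongest is S5.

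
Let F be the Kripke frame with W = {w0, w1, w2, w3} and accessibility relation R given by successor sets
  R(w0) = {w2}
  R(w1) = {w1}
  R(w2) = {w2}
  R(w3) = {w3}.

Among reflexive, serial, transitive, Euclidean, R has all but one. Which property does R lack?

reflexive

Reflexive: no — w0 is not related to itself.
Serial: yes — every world has a successor (e.g. w0 R w2).
Transitive: yes — every two-step R-path is closed by a direct edge.
Euclidean: yes — any two successors of a common world are R-related.
Only reflexive fails.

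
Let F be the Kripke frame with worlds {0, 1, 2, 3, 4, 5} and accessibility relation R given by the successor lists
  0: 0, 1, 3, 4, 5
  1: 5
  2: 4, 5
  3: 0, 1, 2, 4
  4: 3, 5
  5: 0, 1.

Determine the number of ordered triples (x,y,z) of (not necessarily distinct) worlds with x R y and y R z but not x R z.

Enumerating: (0,3,2), (1,5,0), (1,5,1), (2,4,3), (2,5,0), (2,5,1), (3,0,3), (3,0,5), (3,1,5), (3,2,5), (3,4,3), (3,4,5), … and 10 more.
Total: 22.

22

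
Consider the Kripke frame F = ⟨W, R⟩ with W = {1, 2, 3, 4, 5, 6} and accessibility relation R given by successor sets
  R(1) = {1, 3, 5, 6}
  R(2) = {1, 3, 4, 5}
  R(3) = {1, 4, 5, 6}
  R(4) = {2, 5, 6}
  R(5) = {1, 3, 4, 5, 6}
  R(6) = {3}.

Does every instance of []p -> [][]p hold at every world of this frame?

No

Axiom 4 corresponds to the accessibility relation being transitive.
Transitive: no — 1 R 3 and 3 R 4, but not 1 R 4.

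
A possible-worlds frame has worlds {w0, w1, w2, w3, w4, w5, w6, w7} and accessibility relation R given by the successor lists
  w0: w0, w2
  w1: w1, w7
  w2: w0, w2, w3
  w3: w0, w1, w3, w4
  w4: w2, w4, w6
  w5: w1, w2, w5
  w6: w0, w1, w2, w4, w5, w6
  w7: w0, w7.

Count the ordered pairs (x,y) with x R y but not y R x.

13

Enumerating: (w1,w7), (w2,w3), (w3,w0), (w3,w1), (w3,w4), (w4,w2), (w5,w1), (w5,w2), (w6,w0), (w6,w1), (w6,w2), (w6,w5), (w7,w0).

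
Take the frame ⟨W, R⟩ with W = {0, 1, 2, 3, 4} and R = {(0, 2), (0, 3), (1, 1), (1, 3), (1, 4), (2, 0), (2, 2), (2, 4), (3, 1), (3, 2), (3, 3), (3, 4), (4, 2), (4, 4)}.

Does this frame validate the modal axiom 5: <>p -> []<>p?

No

By correspondence theory, 5 is valid on a frame iff R is Euclidean.
Euclidean: no — 0 R 2 and 0 R 3, but not 2 R 3.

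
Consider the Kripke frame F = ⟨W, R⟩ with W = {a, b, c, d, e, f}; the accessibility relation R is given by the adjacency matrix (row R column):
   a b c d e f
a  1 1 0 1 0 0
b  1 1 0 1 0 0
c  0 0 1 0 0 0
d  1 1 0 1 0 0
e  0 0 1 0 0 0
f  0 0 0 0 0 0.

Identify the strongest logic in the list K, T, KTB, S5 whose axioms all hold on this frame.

Reflexive (axiom T): no — e is not related to itself.
Symmetric (axiom B): no — e R c but not c R e.
Euclidean (axiom 5): yes — any two successors of a common world are R-related.
So F validates K; T would additionally require R to be reflexive. The strongest is K.

K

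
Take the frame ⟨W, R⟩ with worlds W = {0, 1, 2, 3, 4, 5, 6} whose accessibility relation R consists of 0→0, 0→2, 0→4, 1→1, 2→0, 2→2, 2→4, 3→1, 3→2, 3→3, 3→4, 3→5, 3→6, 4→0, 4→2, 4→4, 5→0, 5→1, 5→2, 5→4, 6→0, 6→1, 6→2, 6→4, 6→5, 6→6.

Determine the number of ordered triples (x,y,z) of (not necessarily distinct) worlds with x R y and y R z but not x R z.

Enumerating: (3,2,0), (3,4,0), (3,5,0), (3,6,0).

4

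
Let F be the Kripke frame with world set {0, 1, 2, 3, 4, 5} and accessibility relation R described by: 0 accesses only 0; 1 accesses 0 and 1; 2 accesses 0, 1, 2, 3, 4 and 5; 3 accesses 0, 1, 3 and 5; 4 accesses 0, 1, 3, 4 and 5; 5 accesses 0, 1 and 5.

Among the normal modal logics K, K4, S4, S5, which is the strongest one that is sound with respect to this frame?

S4

Transitive (axiom 4): yes — every two-step R-path is closed by a direct edge.
Reflexive (axiom T): yes — every world is R-related to itself.
Euclidean (axiom 5): no — 2 R 0 and 2 R 1, but not 0 R 1.
So F validates K, K4, S4; S5 would additionally require R to be Euclidean. The strongest is S4.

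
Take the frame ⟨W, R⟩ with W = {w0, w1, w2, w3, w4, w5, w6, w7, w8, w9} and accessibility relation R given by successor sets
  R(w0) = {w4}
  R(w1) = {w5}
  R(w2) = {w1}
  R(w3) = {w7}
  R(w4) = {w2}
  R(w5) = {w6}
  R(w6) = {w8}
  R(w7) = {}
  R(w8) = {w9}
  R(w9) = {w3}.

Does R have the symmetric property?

No

Symmetric: no — w0 R w4 but not w4 R w0.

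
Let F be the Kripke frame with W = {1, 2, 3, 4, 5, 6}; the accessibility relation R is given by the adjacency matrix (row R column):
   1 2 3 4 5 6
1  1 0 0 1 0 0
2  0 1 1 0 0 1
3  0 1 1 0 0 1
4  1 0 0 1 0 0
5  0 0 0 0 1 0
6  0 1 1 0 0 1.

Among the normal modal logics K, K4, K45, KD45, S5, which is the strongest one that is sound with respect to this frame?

S5

Transitive (axiom 4): yes — every two-step R-path is closed by a direct edge.
Euclidean (axiom 5): yes — any two successors of a common world are R-related.
Serial (axiom D): yes — every world has a successor (e.g. 1 R 1).
Reflexive (axiom T): yes — every world is R-related to itself.
So F validates K, K4, K45, KD45, S5. The strongest is S5.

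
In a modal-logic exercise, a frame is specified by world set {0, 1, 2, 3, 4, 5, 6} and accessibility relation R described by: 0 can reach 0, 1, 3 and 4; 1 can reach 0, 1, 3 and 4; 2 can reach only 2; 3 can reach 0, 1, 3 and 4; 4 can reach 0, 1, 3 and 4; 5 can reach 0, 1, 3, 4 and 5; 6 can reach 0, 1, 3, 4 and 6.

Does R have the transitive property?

Transitive: yes — every two-step R-path is closed by a direct edge.

Yes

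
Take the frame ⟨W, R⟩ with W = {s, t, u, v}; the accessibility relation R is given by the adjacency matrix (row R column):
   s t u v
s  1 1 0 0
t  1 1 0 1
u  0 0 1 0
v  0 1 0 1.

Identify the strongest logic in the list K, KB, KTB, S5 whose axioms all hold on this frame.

KTB

Symmetric (axiom B): yes — every pair in R has its reverse in R.
Reflexive (axiom T): yes — every world is R-related to itself.
Euclidean (axiom 5): no — t R s and t R v, but not s R v.
So F validates K, KB, KTB; S5 would additionally require R to be Euclidean. The strongest is KTB.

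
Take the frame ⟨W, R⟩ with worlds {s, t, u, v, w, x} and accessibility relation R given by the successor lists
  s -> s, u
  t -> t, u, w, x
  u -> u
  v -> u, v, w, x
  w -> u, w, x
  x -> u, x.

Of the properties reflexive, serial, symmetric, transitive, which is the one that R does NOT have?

symmetric

Reflexive: yes — every world is R-related to itself.
Serial: yes — every world has a successor (e.g. s R s).
Symmetric: no — s R u but not u R s.
Transitive: yes — every two-step R-path is closed by a direct edge.
Only symmetric fails.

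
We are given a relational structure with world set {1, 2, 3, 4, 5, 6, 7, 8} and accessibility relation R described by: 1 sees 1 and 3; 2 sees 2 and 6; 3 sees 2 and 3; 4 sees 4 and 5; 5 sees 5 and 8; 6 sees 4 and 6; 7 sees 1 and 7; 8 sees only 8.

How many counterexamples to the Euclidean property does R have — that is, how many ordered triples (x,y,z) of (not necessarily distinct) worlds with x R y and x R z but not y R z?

Enumerating: (1,3,1), (2,6,2), (3,2,3), (4,5,4), (5,8,5), (6,4,6), (7,1,7).

7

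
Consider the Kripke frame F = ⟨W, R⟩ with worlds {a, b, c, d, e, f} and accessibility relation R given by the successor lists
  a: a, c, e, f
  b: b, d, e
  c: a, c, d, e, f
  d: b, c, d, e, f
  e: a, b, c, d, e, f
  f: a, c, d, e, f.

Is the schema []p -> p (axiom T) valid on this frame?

Yes

The schema T characterises exactly the reflexive frames.
Reflexive: yes — every world is R-related to itself.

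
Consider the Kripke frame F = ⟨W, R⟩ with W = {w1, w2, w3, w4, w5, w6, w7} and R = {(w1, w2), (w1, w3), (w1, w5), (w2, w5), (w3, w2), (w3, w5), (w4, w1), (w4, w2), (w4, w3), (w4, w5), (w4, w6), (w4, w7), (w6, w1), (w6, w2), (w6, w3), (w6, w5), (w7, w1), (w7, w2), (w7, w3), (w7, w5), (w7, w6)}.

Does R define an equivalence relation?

No

Reflexive: no — w1 is not related to itself.
Symmetric: no — w1 R w2 but not w2 R w1.
Transitive: yes — every two-step R-path is closed by a direct edge.
So R is not an equivalence relation.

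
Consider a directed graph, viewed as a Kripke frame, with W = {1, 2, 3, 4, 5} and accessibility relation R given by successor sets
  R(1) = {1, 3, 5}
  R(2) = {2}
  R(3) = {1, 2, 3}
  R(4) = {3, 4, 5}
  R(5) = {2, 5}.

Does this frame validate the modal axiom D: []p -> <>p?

The schema D characterises exactly the serial frames.
Serial: yes — every world has a successor (e.g. 1 R 1).

Yes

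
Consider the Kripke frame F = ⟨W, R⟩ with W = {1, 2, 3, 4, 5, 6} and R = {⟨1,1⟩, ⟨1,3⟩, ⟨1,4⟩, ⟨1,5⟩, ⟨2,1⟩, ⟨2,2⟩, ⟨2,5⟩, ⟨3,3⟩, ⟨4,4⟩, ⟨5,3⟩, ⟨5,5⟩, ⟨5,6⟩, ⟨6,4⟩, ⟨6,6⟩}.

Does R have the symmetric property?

No

Symmetric: no — 1 R 3 but not 3 R 1.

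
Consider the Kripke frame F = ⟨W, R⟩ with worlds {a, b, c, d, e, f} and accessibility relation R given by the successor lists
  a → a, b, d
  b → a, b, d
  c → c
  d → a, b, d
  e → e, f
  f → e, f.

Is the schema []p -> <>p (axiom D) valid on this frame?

Axiom D corresponds to the accessibility relation being serial.
Serial: yes — every world has a successor (e.g. a R a).

Yes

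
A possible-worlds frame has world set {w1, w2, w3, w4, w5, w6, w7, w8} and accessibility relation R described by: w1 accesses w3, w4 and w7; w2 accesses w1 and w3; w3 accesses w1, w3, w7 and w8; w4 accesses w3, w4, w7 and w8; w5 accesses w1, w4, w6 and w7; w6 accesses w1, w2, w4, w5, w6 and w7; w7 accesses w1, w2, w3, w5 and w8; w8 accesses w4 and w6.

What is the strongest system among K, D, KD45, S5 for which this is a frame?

D

Serial (axiom D): yes — every world has a successor (e.g. w1 R w3).
Euclidean (axiom 5): no — w1 R w3 and w1 R w4, but not w3 R w4.
Transitive (axiom 4): no — w1 R w3 and w3 R w8, but not w1 R w8.
Reflexive (axiom T): no — w1 is not related to itself.
So F validates K, D; KD45 would additionally require R to be Euclidean and transitive. The strongest is D.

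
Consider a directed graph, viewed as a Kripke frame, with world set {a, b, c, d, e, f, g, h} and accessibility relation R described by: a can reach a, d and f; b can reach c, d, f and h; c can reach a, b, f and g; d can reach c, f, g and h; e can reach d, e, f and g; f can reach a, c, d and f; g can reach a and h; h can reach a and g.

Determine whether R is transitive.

No

Transitive: no — a R d and d R c, but not a R c.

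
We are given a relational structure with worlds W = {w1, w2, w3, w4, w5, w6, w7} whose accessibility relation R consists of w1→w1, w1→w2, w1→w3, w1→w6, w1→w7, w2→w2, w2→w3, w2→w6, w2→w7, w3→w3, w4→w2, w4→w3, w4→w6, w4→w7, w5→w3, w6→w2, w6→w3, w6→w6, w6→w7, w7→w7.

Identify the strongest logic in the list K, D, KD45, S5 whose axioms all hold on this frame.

D

Serial (axiom D): yes — every world has a successor (e.g. w1 R w1).
Euclidean (axiom 5): no — w1 R w3 and w1 R w2, but not w3 R w2.
Transitive (axiom 4): yes — every two-step R-path is closed by a direct edge.
Reflexive (axiom T): no — w4 is not related to itself.
So F validates K, D; KD45 would additionally require R to be Euclidean. The strongest is D.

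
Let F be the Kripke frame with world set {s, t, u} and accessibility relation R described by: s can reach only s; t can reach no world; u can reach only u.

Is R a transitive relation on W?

Transitive: yes — every two-step R-path is closed by a direct edge.

Yes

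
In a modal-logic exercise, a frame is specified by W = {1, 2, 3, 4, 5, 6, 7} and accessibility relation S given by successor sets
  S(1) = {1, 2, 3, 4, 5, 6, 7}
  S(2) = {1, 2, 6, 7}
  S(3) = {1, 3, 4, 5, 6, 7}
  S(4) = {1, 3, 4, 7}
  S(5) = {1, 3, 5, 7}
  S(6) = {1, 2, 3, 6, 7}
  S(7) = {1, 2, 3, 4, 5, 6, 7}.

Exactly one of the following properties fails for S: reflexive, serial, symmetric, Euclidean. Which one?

Reflexive: yes — every world is S-related to itself.
Serial: yes — every world has a successor (e.g. 1 S 1).
Symmetric: yes — every pair in S has its reverse in S.
Euclidean: no — 1 S 2 and 1 S 3, but not 2 S 3.
Only Euclidean fails.

Euclidean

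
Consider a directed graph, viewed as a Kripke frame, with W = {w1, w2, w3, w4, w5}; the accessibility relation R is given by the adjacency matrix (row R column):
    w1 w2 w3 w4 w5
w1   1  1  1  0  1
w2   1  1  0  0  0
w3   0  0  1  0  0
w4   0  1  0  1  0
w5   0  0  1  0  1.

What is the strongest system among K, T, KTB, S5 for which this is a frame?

Reflexive (axiom T): yes — every world is R-related to itself.
Symmetric (axiom B): no — w1 R w3 but not w3 R w1.
Euclidean (axiom 5): no — w1 R w2 and w1 R w3, but not w2 R w3.
So F validates K, T; KTB would additionally require R to be symmetric. The strongest is T.

T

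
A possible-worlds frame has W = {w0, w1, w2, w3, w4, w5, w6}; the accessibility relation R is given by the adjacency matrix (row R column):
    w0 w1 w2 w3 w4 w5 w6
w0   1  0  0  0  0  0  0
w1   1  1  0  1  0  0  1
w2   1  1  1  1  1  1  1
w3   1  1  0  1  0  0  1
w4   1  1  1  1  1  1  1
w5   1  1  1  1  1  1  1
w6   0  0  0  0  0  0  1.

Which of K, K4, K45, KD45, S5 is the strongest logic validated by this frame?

K4

Transitive (axiom 4): yes — every two-step R-path is closed by a direct edge.
Euclidean (axiom 5): no — w1 R w0 and w1 R w3, but not w0 R w3.
Serial (axiom D): yes — every world has a successor (e.g. w0 R w0).
Reflexive (axiom T): yes — every world is R-related to itself.
So F validates K, K4; K45 would additionally require R to be Euclidean. The strongest is K4.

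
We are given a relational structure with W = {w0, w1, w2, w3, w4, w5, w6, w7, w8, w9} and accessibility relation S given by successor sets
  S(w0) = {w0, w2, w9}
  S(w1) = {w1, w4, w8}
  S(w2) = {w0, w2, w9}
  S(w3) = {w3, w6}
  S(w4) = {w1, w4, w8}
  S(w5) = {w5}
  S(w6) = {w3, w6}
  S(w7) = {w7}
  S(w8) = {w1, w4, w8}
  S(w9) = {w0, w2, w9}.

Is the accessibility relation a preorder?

Reflexive: yes — every world is S-related to itself.
Transitive: yes — every two-step S-path is closed by a direct edge.
So S is a preorder.

Yes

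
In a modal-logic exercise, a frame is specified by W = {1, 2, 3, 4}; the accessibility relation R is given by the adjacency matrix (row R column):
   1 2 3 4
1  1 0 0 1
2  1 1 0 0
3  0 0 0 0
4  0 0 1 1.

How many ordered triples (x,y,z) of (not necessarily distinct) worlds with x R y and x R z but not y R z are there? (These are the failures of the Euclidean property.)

4

Enumerating: (1,4,1), (2,1,2), (4,3,3), (4,3,4).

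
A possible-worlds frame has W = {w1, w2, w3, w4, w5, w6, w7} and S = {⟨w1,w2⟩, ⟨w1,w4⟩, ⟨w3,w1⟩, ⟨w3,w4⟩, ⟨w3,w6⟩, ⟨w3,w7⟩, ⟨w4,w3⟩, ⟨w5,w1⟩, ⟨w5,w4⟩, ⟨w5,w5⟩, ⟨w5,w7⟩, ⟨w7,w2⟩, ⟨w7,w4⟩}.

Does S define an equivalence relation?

No

Reflexive: no — w1 is not related to itself.
Symmetric: no — w1 S w2 but not w2 S w1.
Transitive: no — w1 S w4 and w4 S w3, but not w1 S w3.
So S is not an equivalence relation.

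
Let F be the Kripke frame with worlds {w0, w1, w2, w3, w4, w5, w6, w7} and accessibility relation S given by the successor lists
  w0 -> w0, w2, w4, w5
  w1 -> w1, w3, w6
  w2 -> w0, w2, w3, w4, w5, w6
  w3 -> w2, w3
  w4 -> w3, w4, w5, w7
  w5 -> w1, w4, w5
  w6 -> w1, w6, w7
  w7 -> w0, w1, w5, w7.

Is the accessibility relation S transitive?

No

Transitive: no — w0 S w2 and w2 S w3, but not w0 S w3.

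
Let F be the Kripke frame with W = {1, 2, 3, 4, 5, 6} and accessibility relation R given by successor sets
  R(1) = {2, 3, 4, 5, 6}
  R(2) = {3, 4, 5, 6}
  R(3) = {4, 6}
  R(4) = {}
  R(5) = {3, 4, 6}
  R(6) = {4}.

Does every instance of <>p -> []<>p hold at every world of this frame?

By correspondence theory, 5 is valid on a frame iff R is Euclidean.
Euclidean: no — 1 R 3 and 1 R 2, but not 3 R 2.

No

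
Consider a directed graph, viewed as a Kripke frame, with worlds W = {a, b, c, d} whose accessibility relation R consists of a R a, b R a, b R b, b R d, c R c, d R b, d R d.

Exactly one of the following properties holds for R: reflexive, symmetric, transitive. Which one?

reflexive

Reflexive: yes — every world is R-related to itself.
Symmetric: no — b R a but not a R b.
Transitive: no — d R b and b R a, but not d R a.
Only reflexive holds.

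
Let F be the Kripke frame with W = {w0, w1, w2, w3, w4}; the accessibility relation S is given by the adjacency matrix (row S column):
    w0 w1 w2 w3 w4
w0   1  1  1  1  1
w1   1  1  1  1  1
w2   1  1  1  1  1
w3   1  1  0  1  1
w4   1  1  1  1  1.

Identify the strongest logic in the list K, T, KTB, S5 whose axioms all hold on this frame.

T

Reflexive (axiom T): yes — every world is S-related to itself.
Symmetric (axiom B): no — w2 S w3 but not w3 S w2.
Euclidean (axiom 5): no — w0 S w3 and w0 S w2, but not w3 S w2.
So F validates K, T; KTB would additionally require S to be symmetric. The strongest is T.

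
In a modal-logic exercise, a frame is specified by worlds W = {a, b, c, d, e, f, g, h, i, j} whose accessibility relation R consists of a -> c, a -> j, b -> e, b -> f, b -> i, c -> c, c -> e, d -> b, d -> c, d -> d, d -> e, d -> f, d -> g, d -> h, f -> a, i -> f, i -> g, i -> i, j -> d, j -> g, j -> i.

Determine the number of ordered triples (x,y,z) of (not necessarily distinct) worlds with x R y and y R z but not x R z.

Enumerating: (a,c,e), (a,j,d), (a,j,g), (a,j,i), (b,f,a), (b,i,g), (d,b,i), (d,f,a), (f,a,c), (f,a,j), (i,f,a), (j,d,b), (j,d,c), (j,d,e), (j,d,f), (j,d,h), (j,i,f).

17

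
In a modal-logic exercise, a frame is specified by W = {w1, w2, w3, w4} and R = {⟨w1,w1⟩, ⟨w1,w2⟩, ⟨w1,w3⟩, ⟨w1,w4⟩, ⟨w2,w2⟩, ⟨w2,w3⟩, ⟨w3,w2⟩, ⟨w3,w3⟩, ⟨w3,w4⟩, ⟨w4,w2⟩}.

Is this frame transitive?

No

Transitive: no — w2 R w3 and w3 R w4, but not w2 R w4.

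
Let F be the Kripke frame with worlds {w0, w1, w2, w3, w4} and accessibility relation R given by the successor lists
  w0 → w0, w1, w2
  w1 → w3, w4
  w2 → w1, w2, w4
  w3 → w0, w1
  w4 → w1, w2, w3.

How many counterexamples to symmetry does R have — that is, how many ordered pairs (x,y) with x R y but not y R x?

5

Enumerating: (w0,w1), (w0,w2), (w2,w1), (w3,w0), (w4,w3).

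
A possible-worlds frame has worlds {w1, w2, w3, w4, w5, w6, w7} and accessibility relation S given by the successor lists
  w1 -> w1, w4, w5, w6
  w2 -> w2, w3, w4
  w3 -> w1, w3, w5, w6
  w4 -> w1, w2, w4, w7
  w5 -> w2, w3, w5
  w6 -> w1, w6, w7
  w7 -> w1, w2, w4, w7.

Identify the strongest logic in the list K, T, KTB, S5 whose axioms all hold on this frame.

T

Reflexive (axiom T): yes — every world is S-related to itself.
Symmetric (axiom B): no — w1 S w5 but not w5 S w1.
Euclidean (axiom 5): no — w1 S w4 and w1 S w5, but not w4 S w5.
So F validates K, T; KTB would additionally require S to be symmetric. The strongest is T.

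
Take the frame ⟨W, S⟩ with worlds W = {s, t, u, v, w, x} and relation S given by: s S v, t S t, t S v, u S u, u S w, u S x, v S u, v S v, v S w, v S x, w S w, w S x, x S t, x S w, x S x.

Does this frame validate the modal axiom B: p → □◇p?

By correspondence theory, B is valid on a frame iff S is symmetric.
Symmetric: no — s S v but not v S s.

No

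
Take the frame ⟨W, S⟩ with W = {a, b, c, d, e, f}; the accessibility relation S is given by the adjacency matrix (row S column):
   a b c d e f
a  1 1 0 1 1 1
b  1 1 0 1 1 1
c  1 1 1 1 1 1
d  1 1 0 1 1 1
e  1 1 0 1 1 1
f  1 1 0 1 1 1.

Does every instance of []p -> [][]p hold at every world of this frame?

Yes

Axiom 4 corresponds to the accessibility relation being transitive.
Transitive: yes — every two-step S-path is closed by a direct edge.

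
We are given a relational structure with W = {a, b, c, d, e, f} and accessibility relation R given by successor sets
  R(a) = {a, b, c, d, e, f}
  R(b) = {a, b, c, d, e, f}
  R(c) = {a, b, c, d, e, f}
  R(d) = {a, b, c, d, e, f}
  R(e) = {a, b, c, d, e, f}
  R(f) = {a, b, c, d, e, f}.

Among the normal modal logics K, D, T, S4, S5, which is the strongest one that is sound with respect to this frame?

S5

Serial (axiom D): yes — every world has a successor (e.g. a R a).
Reflexive (axiom T): yes — every world is R-related to itself.
Transitive (axiom 4): yes — every two-step R-path is closed by a direct edge.
Euclidean (axiom 5): yes — any two successors of a common world are R-related.
So F validates K, D, T, S4, S5. The strongest is S5.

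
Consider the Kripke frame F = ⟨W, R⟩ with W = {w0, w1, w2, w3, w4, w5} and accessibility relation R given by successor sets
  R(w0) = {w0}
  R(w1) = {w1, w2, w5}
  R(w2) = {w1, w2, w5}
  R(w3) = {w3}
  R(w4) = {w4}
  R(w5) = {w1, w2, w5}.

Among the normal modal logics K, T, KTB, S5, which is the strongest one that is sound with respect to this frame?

Reflexive (axiom T): yes — every world is R-related to itself.
Symmetric (axiom B): yes — every pair in R has its reverse in R.
Euclidean (axiom 5): yes — any two successors of a common world are R-related.
So F validates K, T, KTB, S5. The strongest is S5.

S5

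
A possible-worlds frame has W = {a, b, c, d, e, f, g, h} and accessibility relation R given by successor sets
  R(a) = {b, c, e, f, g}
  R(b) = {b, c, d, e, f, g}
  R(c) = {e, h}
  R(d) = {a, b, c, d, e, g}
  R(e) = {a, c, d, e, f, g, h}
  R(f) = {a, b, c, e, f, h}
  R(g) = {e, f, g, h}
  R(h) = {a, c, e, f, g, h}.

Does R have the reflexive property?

No

Reflexive: no — a is not related to itself.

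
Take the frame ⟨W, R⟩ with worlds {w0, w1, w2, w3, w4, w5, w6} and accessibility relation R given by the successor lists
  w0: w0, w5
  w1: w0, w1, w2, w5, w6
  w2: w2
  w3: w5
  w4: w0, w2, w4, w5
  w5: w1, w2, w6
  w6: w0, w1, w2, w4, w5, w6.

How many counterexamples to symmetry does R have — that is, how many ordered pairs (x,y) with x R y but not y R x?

11

Enumerating: (w0,w5), (w1,w0), (w1,w2), (w3,w5), (w4,w0), (w4,w2), (w4,w5), (w5,w2), (w6,w0), (w6,w2), (w6,w4).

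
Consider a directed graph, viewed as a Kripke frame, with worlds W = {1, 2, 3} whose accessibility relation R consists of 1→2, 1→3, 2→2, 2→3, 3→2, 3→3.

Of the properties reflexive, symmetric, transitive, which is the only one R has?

Reflexive: no — 1 is not related to itself.
Symmetric: no — 1 R 2 but not 2 R 1.
Transitive: yes — every two-step R-path is closed by a direct edge.
Only transitive holds.

transitive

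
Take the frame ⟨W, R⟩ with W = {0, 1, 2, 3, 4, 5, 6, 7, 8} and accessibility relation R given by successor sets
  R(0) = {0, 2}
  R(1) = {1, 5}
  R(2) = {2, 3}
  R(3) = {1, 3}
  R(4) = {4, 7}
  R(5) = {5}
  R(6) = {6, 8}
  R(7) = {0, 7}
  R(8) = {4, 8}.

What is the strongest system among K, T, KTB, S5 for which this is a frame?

T

Reflexive (axiom T): yes — every world is R-related to itself.
Symmetric (axiom B): no — 0 R 2 but not 2 R 0.
Euclidean (axiom 5): no — 0 R 2 and 0 R 0, but not 2 R 0.
So F validates K, T; KTB would additionally require R to be symmetric. The strongest is T.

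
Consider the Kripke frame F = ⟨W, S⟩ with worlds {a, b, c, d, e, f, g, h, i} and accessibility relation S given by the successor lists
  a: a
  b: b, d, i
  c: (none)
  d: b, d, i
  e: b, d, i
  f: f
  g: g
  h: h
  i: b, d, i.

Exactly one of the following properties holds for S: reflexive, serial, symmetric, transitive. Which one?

transitive

Reflexive: no — c is not related to itself.
Serial: no — c has no S-successor.
Symmetric: no — e S b but not b S e.
Transitive: yes — every two-step S-path is closed by a direct edge.
Only transitive holds.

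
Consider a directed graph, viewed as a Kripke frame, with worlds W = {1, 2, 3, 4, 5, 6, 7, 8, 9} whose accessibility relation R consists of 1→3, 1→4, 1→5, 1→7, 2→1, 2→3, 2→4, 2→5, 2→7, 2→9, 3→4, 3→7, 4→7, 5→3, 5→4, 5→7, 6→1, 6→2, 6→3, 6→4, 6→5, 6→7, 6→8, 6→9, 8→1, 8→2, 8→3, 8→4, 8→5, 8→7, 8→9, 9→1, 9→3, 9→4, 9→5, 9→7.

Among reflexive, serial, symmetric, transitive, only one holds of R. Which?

transitive

Reflexive: no — 1 is not related to itself.
Serial: no — 7 has no R-successor.
Symmetric: no — 1 R 3 but not 3 R 1.
Transitive: yes — every two-step R-path is closed by a direct edge.
Only transitive holds.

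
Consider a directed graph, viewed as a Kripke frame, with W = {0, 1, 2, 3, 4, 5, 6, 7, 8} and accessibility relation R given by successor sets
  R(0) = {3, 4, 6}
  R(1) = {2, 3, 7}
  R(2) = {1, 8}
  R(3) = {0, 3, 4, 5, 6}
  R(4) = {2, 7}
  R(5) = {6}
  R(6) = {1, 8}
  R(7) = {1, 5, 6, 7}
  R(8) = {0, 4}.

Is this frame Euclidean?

No

Euclidean: no — 0 R 4 and 0 R 3, but not 4 R 3.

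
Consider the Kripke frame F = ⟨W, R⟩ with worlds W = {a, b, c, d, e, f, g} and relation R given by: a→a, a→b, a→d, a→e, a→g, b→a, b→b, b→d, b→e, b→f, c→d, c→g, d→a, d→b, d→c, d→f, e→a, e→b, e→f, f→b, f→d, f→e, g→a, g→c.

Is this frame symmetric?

Yes

Symmetric: yes — every pair in R has its reverse in R.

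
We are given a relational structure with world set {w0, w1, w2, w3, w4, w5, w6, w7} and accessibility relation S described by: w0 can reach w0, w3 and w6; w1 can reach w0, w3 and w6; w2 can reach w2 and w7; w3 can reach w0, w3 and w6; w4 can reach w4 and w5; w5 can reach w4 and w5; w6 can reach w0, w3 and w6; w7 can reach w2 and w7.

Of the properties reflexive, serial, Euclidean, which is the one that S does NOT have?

Reflexive: no — w1 is not related to itself.
Serial: yes — every world has a successor (e.g. w0 S w0).
Euclidean: yes — any two successors of a common world are S-related.
Only reflexive fails.

reflexive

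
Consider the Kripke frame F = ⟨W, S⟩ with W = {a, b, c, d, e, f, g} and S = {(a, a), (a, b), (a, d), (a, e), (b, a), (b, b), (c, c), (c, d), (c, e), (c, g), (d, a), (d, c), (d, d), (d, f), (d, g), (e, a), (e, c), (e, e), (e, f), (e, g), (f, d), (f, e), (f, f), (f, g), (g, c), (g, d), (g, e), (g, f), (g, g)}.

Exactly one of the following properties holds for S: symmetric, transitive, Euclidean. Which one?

Symmetric: yes — every pair in S has its reverse in S.
Transitive: no — a S d and d S c, but not a S c.
Euclidean: no — a S b and a S d, but not b S d.
Only symmetric holds.

symmetric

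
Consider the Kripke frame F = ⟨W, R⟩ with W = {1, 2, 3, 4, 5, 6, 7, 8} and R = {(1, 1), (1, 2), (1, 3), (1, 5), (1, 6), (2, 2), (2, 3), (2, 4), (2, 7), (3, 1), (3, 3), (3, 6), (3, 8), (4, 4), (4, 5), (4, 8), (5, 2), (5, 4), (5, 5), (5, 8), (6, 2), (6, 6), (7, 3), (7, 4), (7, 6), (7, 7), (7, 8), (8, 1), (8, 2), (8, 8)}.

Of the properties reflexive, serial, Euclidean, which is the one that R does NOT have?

Reflexive: yes — every world is R-related to itself.
Serial: yes — every world has a successor (e.g. 1 R 1).
Euclidean: no — 1 R 2 and 1 R 5, but not 2 R 5.
Only Euclidean fails.

Euclidean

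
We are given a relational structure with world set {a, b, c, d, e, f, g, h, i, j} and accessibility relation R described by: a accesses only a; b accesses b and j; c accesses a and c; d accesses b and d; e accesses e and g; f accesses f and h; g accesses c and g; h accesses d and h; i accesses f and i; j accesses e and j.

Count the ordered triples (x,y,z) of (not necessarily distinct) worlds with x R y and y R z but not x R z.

Enumerating: (b,j,e), (d,b,j), (e,g,c), (f,h,d), (g,c,a), (h,d,b), (i,f,h), (j,e,g).

8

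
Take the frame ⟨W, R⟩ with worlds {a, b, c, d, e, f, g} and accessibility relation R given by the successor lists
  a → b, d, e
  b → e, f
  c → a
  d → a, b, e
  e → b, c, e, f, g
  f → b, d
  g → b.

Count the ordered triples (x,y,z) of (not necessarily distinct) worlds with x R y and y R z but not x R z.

Enumerating: (a,b,f), (a,d,a), (a,e,c), (a,e,f), (a,e,g), (b,e,b), (b,e,c), (b,e,g), (b,f,b), (b,f,d), (c,a,b), (c,a,d), … and 14 more.
Total: 26.

26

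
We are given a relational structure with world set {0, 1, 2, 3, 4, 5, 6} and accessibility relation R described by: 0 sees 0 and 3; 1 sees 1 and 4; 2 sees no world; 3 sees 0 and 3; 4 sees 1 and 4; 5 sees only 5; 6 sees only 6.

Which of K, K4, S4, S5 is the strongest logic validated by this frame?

K4

Transitive (axiom 4): yes — every two-step R-path is closed by a direct edge.
Reflexive (axiom T): no — 2 is not related to itself.
Euclidean (axiom 5): yes — any two successors of a common world are R-related.
So F validates K, K4; S4 would additionally require R to be reflexive. The strongest is K4.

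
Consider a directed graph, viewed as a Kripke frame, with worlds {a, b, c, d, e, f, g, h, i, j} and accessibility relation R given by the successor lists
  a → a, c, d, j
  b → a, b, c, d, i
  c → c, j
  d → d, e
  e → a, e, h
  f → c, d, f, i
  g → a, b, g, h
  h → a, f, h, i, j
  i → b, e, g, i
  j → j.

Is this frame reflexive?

Yes

Reflexive: yes — every world is R-related to itself.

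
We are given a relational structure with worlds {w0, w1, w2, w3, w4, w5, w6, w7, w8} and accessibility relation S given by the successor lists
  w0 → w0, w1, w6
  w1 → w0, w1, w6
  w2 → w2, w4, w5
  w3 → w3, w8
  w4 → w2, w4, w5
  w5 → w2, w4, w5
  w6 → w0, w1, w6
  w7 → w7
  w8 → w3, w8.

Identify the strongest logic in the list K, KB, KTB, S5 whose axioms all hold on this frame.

Symmetric (axiom B): yes — every pair in S has its reverse in S.
Reflexive (axiom T): yes — every world is S-related to itself.
Euclidean (axiom 5): yes — any two successors of a common world are S-related.
So F validates K, KB, KTB, S5. The strongest is S5.

S5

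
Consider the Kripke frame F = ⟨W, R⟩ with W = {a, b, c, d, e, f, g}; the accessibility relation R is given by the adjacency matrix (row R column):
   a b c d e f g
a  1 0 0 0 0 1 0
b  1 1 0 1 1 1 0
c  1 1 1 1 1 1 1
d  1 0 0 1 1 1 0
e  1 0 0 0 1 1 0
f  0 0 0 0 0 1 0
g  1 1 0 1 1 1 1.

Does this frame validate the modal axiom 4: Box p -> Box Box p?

Yes

Axiom 4 corresponds to the accessibility relation being transitive.
Transitive: yes — every two-step R-path is closed by a direct edge.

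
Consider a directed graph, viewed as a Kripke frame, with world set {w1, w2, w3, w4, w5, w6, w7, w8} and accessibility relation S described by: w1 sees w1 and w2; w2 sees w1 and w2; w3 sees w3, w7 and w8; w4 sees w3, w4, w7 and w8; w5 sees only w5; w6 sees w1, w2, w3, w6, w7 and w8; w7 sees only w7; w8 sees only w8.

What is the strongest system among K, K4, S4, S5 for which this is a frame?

S4

Transitive (axiom 4): yes — every two-step S-path is closed by a direct edge.
Reflexive (axiom T): yes — every world is S-related to itself.
Euclidean (axiom 5): no — w3 S w7 and w3 S w8, but not w7 S w8.
So F validates K, K4, S4; S5 would additionally require S to be Euclidean. The strongest is S4.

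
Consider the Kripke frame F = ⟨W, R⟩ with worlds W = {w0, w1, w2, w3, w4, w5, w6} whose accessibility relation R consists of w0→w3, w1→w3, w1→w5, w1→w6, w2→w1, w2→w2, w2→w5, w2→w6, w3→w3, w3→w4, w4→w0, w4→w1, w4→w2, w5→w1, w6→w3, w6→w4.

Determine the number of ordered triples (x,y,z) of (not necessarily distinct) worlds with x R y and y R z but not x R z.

22

Enumerating: (w0,w3,w4), (w1,w3,w4), (w1,w5,w1), (w1,w6,w4), (w2,w1,w3), (w2,w6,w3), (w2,w6,w4), (w3,w4,w0), (w3,w4,w1), (w3,w4,w2), (w4,w0,w3), (w4,w1,w3), … and 10 more.
Total: 22.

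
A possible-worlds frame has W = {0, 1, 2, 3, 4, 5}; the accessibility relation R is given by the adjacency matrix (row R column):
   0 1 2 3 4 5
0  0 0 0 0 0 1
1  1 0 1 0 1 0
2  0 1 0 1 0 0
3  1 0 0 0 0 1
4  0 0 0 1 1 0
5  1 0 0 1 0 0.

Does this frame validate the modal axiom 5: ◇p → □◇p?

No

The schema 5 characterises exactly the Euclidean frames.
Euclidean: no — 1 R 0 and 1 R 2, but not 0 R 2.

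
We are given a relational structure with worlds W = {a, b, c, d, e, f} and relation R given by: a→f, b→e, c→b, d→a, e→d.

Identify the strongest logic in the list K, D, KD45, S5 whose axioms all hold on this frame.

Serial (axiom D): no — f has no R-successor.
Euclidean (axiom 5): no — a R f and a R f, but not f R f.
Transitive (axiom 4): no — b R e and e R d, but not b R d.
Reflexive (axiom T): no — a is not related to itself.
So F validates K; D would additionally require R to be serial. The strongest is K.

K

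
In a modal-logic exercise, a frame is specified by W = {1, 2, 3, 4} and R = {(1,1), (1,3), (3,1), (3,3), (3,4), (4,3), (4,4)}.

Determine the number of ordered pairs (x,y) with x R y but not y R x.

0

R is symmetric; there are no such tuples.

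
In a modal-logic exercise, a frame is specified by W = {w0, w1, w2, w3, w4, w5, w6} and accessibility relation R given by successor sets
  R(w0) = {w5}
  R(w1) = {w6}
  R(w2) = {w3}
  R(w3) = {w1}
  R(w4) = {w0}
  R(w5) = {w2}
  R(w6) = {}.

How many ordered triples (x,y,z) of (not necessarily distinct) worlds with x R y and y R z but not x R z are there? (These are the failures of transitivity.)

Enumerating: (w0,w5,w2), (w2,w3,w1), (w3,w1,w6), (w4,w0,w5), (w5,w2,w3).

5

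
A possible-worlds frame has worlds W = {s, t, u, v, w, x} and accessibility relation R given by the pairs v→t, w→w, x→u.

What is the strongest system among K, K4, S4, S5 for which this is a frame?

Transitive (axiom 4): yes — every two-step R-path is closed by a direct edge.
Reflexive (axiom T): no — s is not related to itself.
Euclidean (axiom 5): no — v R t and v R t, but not t R t.
So F validates K, K4; S4 would additionally require R to be reflexive. The strongest is K4.

K4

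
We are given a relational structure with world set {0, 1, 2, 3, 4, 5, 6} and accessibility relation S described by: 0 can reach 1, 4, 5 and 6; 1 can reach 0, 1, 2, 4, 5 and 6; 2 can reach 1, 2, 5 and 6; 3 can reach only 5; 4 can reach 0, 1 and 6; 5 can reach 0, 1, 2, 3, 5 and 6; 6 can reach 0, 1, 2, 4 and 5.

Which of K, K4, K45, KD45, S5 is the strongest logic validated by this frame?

Transitive (axiom 4): no — 0 S 1 and 1 S 2, but not 0 S 2.
Euclidean (axiom 5): no — 0 S 4 and 0 S 5, but not 4 S 5.
Serial (axiom D): yes — every world has a successor (e.g. 0 S 1).
Reflexive (axiom T): no — 0 is not related to itself.
So F validates K; K4 would additionally require S to be transitive. The strongest is K.

K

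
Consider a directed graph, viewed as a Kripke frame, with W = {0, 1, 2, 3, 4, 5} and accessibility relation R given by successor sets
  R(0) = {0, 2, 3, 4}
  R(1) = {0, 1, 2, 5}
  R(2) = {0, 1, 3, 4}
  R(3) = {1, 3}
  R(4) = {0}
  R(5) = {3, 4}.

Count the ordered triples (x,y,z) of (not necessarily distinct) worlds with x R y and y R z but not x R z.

Enumerating: (0,2,1), (0,3,1), (1,0,3), (1,0,4), (1,2,3), (1,2,4), (1,5,3), (1,5,4), (2,0,2), (2,1,2), (2,1,5), (3,1,0), … and 7 more.
Total: 19.

19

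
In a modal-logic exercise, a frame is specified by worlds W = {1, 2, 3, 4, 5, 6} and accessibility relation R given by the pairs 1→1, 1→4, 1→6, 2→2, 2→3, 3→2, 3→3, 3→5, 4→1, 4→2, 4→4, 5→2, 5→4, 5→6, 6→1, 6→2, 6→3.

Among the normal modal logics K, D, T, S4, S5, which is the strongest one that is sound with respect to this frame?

Serial (axiom D): yes — every world has a successor (e.g. 1 R 1).
Reflexive (axiom T): no — 5 is not related to itself.
Transitive (axiom 4): no — 1 R 4 and 4 R 2, but not 1 R 2.
Euclidean (axiom 5): no — 1 R 4 and 1 R 6, but not 4 R 6.
So F validates K, D; T would additionally require R to be reflexive. The strongest is D.

D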